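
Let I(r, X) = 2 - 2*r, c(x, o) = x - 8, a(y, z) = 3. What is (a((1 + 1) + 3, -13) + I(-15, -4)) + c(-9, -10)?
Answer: 18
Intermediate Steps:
c(x, o) = -8 + x
(a((1 + 1) + 3, -13) + I(-15, -4)) + c(-9, -10) = (3 + (2 - 2*(-15))) + (-8 - 9) = (3 + (2 + 30)) - 17 = (3 + 32) - 17 = 35 - 17 = 18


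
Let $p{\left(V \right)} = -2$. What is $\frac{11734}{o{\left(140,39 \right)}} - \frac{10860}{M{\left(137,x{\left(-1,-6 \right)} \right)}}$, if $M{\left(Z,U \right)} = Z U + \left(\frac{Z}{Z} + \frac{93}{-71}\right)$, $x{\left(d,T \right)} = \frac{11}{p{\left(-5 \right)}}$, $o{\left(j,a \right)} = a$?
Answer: $\frac{1316161774}{4174599} \approx 315.28$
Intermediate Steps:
$x{\left(d,T \right)} = - \frac{11}{2}$ ($x{\left(d,T \right)} = \frac{11}{-2} = 11 \left(- \frac{1}{2}\right) = - \frac{11}{2}$)
$M{\left(Z,U \right)} = - \frac{22}{71} + U Z$ ($M{\left(Z,U \right)} = U Z + \left(1 + 93 \left(- \frac{1}{71}\right)\right) = U Z + \left(1 - \frac{93}{71}\right) = U Z - \frac{22}{71} = - \frac{22}{71} + U Z$)
$\frac{11734}{o{\left(140,39 \right)}} - \frac{10860}{M{\left(137,x{\left(-1,-6 \right)} \right)}} = \frac{11734}{39} - \frac{10860}{- \frac{22}{71} - \frac{1507}{2}} = 11734 \cdot \frac{1}{39} - \frac{10860}{- \frac{22}{71} - \frac{1507}{2}} = \frac{11734}{39} - \frac{10860}{- \frac{107041}{142}} = \frac{11734}{39} - - \frac{1542120}{107041} = \frac{11734}{39} + \frac{1542120}{107041} = \frac{1316161774}{4174599}$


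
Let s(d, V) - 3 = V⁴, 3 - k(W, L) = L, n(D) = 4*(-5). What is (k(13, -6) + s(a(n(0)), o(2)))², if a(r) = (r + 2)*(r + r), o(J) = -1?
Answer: 169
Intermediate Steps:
n(D) = -20
k(W, L) = 3 - L
a(r) = 2*r*(2 + r) (a(r) = (2 + r)*(2*r) = 2*r*(2 + r))
s(d, V) = 3 + V⁴
(k(13, -6) + s(a(n(0)), o(2)))² = ((3 - 1*(-6)) + (3 + (-1)⁴))² = ((3 + 6) + (3 + 1))² = (9 + 4)² = 13² = 169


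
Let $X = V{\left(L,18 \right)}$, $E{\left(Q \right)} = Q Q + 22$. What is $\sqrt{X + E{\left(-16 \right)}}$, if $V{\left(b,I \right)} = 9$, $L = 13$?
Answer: $\sqrt{287} \approx 16.941$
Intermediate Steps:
$E{\left(Q \right)} = 22 + Q^{2}$ ($E{\left(Q \right)} = Q^{2} + 22 = 22 + Q^{2}$)
$X = 9$
$\sqrt{X + E{\left(-16 \right)}} = \sqrt{9 + \left(22 + \left(-16\right)^{2}\right)} = \sqrt{9 + \left(22 + 256\right)} = \sqrt{9 + 278} = \sqrt{287}$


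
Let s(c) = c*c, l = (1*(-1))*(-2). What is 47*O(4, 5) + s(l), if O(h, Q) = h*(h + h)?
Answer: 1508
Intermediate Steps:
l = 2 (l = -1*(-2) = 2)
s(c) = c**2
O(h, Q) = 2*h**2 (O(h, Q) = h*(2*h) = 2*h**2)
47*O(4, 5) + s(l) = 47*(2*4**2) + 2**2 = 47*(2*16) + 4 = 47*32 + 4 = 1504 + 4 = 1508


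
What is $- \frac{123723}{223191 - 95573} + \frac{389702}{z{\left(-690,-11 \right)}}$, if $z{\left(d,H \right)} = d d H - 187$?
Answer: $- \frac{697705849337}{668372092366} \approx -1.0439$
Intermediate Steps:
$z{\left(d,H \right)} = -187 + H d^{2}$ ($z{\left(d,H \right)} = d^{2} H - 187 = H d^{2} - 187 = -187 + H d^{2}$)
$- \frac{123723}{223191 - 95573} + \frac{389702}{z{\left(-690,-11 \right)}} = - \frac{123723}{223191 - 95573} + \frac{389702}{-187 - 11 \left(-690\right)^{2}} = - \frac{123723}{223191 - 95573} + \frac{389702}{-187 - 5237100} = - \frac{123723}{127618} + \frac{389702}{-187 - 5237100} = \left(-123723\right) \frac{1}{127618} + \frac{389702}{-5237287} = - \frac{123723}{127618} + 389702 \left(- \frac{1}{5237287}\right) = - \frac{123723}{127618} - \frac{389702}{5237287} = - \frac{697705849337}{668372092366}$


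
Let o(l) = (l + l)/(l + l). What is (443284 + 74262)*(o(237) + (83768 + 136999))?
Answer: 114257595328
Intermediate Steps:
o(l) = 1 (o(l) = (2*l)/((2*l)) = (2*l)*(1/(2*l)) = 1)
(443284 + 74262)*(o(237) + (83768 + 136999)) = (443284 + 74262)*(1 + (83768 + 136999)) = 517546*(1 + 220767) = 517546*220768 = 114257595328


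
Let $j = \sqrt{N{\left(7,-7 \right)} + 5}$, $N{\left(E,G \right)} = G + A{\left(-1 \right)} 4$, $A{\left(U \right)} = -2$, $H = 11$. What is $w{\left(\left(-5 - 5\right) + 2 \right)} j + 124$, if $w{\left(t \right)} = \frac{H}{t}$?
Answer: $124 - \frac{11 i \sqrt{10}}{8} \approx 124.0 - 4.3481 i$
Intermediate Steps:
$w{\left(t \right)} = \frac{11}{t}$
$N{\left(E,G \right)} = -8 + G$ ($N{\left(E,G \right)} = G - 8 = -8 + G$)
$j = i \sqrt{10}$ ($j = \sqrt{\left(-8 - 7\right) + 5} = \sqrt{-15 + 5} = \sqrt{-10} = i \sqrt{10} \approx 3.1623 i$)
$w{\left(\left(-5 - 5\right) + 2 \right)} j + 124 = \frac{11}{\left(-5 - 5\right) + 2} i \sqrt{10} + 124 = \frac{11}{-10 + 2} i \sqrt{10} + 124 = \frac{11}{-8} i \sqrt{10} + 124 = 11 \left(- \frac{1}{8}\right) i \sqrt{10} + 124 = - \frac{11 i \sqrt{10}}{8} + 124 = 124 - \frac{11 i \sqrt{10}}{8}$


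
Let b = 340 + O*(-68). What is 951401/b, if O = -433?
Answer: 951401/29784 ≈ 31.943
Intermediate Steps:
b = 29784 (b = 340 - 433*(-68) = 340 + 29444 = 29784)
951401/b = 951401/29784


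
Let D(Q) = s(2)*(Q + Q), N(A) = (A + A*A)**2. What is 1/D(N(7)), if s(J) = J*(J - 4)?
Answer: -1/25088 ≈ -3.9860e-5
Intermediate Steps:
s(J) = J*(-4 + J)
N(A) = (A + A**2)**2
D(Q) = -8*Q (D(Q) = (2*(-4 + 2))*(Q + Q) = (2*(-2))*(2*Q) = -8*Q)
1/D(N(7)) = 1/(-8*7**2*(1 + 7)**2) = 1/(-392*8**2) = 1/(-392*64) = 1/(-8*3136) = 1/(-25088) = -1/25088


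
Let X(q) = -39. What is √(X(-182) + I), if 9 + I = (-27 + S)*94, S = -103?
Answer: 2*I*√3067 ≈ 110.76*I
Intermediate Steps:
I = -12229 (I = -9 + (-27 - 103)*94 = -9 - 130*94 = -9 - 12220 = -12229)
√(X(-182) + I) = √(-39 - 12229) = √(-12268) = 2*I*√3067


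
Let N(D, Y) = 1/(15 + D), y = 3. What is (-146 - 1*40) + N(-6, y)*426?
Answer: -416/3 ≈ -138.67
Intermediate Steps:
(-146 - 1*40) + N(-6, y)*426 = (-146 - 1*40) + 426/(15 - 6) = (-146 - 40) + 426/9 = -186 + (⅑)*426 = -186 + 142/3 = -416/3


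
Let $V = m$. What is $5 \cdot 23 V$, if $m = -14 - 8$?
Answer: $-2530$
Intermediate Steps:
$m = -22$ ($m = -14 - 8 = -22$)
$V = -22$
$5 \cdot 23 V = 5 \cdot 23 \left(-22\right) = 115 \left(-22\right) = -2530$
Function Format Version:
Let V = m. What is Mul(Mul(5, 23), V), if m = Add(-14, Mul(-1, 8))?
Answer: -2530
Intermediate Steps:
m = -22 (m = Add(-14, -8) = -22)
V = -22
Mul(Mul(5, 23), V) = Mul(Mul(5, 23), -22) = Mul(115, -22) = -2530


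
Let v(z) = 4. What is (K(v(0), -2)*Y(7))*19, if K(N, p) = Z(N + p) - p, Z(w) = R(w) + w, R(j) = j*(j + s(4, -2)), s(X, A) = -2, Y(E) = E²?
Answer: 3724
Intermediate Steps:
R(j) = j*(-2 + j) (R(j) = j*(j - 2) = j*(-2 + j))
Z(w) = w + w*(-2 + w) (Z(w) = w*(-2 + w) + w = w + w*(-2 + w))
K(N, p) = -p + (N + p)*(-1 + N + p) (K(N, p) = (N + p)*(-1 + (N + p)) - p = (N + p)*(-1 + N + p) - p = -p + (N + p)*(-1 + N + p))
(K(v(0), -2)*Y(7))*19 = ((4 + (4 - 2)*(-2 + 4 - 2))*7²)*19 = ((4 + 2*0)*49)*19 = ((4 + 0)*49)*19 = (4*49)*19 = 196*19 = 3724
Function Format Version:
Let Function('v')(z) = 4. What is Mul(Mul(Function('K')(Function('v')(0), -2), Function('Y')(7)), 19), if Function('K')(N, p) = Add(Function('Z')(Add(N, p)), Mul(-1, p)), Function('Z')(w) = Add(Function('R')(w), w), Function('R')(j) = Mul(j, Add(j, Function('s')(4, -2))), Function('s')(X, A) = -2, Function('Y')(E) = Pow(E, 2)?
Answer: 3724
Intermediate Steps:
Function('R')(j) = Mul(j, Add(-2, j)) (Function('R')(j) = Mul(j, Add(j, -2)) = Mul(j, Add(-2, j)))
Function('Z')(w) = Add(w, Mul(w, Add(-2, w))) (Function('Z')(w) = Add(Mul(w, Add(-2, w)), w) = Add(w, Mul(w, Add(-2, w))))
Function('K')(N, p) = Add(Mul(-1, p), Mul(Add(N, p), Add(-1, N, p))) (Function('K')(N, p) = Add(Mul(Add(N, p), Add(-1, Add(N, p))), Mul(-1, p)) = Add(Mul(Add(N, p), Add(-1, N, p)), Mul(-1, p)) = Add(Mul(-1, p), Mul(Add(N, p), Add(-1, N, p))))
Mul(Mul(Function('K')(Function('v')(0), -2), Function('Y')(7)), 19) = Mul(Mul(Add(4, Mul(Add(4, -2), Add(-2, 4, -2))), Pow(7, 2)), 19) = Mul(Mul(Add(4, Mul(2, 0)), 49), 19) = Mul(Mul(Add(4, 0), 49), 19) = Mul(Mul(4, 49), 19) = Mul(196, 19) = 3724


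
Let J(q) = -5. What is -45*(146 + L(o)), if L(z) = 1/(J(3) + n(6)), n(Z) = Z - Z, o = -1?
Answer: -6561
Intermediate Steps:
n(Z) = 0
L(z) = -1/5 (L(z) = 1/(-5 + 0) = 1/(-5) = -1/5)
-45*(146 + L(o)) = -45*(146 - 1/5) = -45*729/5 = -6561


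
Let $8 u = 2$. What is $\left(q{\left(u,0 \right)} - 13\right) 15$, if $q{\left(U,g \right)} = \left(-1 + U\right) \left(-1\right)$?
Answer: $- \frac{735}{4} \approx -183.75$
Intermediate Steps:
$u = \frac{1}{4}$ ($u = \frac{1}{8} \cdot 2 = \frac{1}{4} \approx 0.25$)
$q{\left(U,g \right)} = 1 - U$
$\left(q{\left(u,0 \right)} - 13\right) 15 = \left(\left(1 - \frac{1}{4}\right) - 13\right) 15 = \left(\frac{3}{4} - 13\right) 15 = \left(- \frac{49}{4}\right) 15 = - \frac{735}{4}$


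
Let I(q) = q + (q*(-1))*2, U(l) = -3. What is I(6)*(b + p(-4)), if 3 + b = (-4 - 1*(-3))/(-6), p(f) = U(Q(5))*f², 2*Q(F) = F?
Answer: 305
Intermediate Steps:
Q(F) = F/2
p(f) = -3*f²
I(q) = -q (I(q) = q - q*2 = q - 2*q = -q)
b = -17/6 (b = -3 + (-4 - 1*(-3))/(-6) = -3 + (-4 + 3)*(-⅙) = -3 - 1*(-⅙) = -3 + ⅙ = -17/6 ≈ -2.8333)
I(6)*(b + p(-4)) = (-1*6)*(-17/6 - 3*(-4)²) = -6*(-17/6 - 3*16) = -6*(-17/6 - 48) = -6*(-305/6) = 305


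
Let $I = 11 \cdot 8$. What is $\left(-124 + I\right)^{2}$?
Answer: $1296$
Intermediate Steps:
$I = 88$
$\left(-124 + I\right)^{2} = \left(-124 + 88\right)^{2} = \left(-36\right)^{2} = 1296$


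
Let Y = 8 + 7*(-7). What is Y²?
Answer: 1681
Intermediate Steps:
Y = -41 (Y = 8 - 49 = -41)
Y² = (-41)² = 1681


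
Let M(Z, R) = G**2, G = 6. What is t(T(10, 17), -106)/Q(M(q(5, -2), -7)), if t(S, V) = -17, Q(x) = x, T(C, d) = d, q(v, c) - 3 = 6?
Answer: -17/36 ≈ -0.47222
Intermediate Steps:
q(v, c) = 9 (q(v, c) = 3 + 6 = 9)
M(Z, R) = 36 (M(Z, R) = 6**2 = 36)
t(T(10, 17), -106)/Q(M(q(5, -2), -7)) = -17/36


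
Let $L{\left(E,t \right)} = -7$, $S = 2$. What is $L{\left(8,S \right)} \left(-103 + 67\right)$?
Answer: $252$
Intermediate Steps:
$L{\left(8,S \right)} \left(-103 + 67\right) = - 7 \left(-103 + 67\right) = \left(-7\right) \left(-36\right) = 252$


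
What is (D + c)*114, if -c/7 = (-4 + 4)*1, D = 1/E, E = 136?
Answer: 57/68 ≈ 0.83823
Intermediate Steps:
D = 1/136 ≈ 0.0073529
c = 0 (c = -7*(-4 + 4) = -0 = -7*0 = 0)
(D + c)*114 = (1/136 + 0)*114 = (1/136)*114 = 57/68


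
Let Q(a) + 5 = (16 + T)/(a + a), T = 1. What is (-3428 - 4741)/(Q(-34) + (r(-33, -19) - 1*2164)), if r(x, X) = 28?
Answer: 10892/2855 ≈ 3.8151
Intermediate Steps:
Q(a) = -5 + 17/(2*a) (Q(a) = -5 + (16 + 1)/(a + a) = -5 + 17/((2*a)) = -5 + 17*(1/(2*a)) = -5 + 17/(2*a))
(-3428 - 4741)/(Q(-34) + (r(-33, -19) - 1*2164)) = (-3428 - 4741)/((-5 + (17/2)/(-34)) + (28 - 1*2164)) = -8169/((-5 + (17/2)*(-1/34)) + (28 - 2164)) = -8169/((-5 - ¼) - 2136) = -8169/(-21/4 - 2136) = -8169/(-8565/4) = -8169*(-4/8565) = 10892/2855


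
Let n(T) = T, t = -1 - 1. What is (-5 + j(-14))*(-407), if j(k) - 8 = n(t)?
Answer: -407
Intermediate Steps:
t = -2
j(k) = 6 (j(k) = 8 - 2 = 6)
(-5 + j(-14))*(-407) = (-5 + 6)*(-407) = 1*(-407) = -407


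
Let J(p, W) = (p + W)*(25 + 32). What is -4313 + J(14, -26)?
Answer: -4997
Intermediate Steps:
J(p, W) = 57*W + 57*p (J(p, W) = (W + p)*57 = 57*W + 57*p)
-4313 + J(14, -26) = -4313 + (57*(-26) + 57*14) = -4313 + (-1482 + 798) = -4313 - 684 = -4997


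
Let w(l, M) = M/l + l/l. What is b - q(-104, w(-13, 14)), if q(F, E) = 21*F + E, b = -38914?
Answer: -477489/13 ≈ -36730.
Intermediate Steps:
w(l, M) = 1 + M/l (w(l, M) = M/l + 1 = 1 + M/l)
q(F, E) = E + 21*F
b - q(-104, w(-13, 14)) = -38914 - ((14 - 13)/(-13) + 21*(-104)) = -38914 - (-1/13*1 - 2184) = -38914 - (-1/13 - 2184) = -38914 - 1*(-28393/13) = -38914 + 28393/13 = -477489/13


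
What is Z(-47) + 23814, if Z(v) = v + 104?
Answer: 23871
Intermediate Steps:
Z(v) = 104 + v
Z(-47) + 23814 = (104 - 47) + 23814 = 57 + 23814 = 23871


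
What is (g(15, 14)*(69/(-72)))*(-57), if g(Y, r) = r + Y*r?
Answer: 12236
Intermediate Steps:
(g(15, 14)*(69/(-72)))*(-57) = ((14*(1 + 15))*(69/(-72)))*(-57) = ((14*16)*(69*(-1/72)))*(-57) = (224*(-23/24))*(-57) = -644/3*(-57) = 12236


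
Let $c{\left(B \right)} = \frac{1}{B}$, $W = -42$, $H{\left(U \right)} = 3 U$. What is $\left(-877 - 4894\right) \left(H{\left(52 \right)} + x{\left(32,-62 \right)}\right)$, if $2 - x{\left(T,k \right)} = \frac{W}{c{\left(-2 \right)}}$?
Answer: $-427054$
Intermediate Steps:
$x{\left(T,k \right)} = -82$ ($x{\left(T,k \right)} = 2 - - \frac{42}{\frac{1}{-2}} = 2 - - \frac{42}{- \frac{1}{2}} = 2 - \left(-42\right) \left(-2\right) = 2 - 84 = -82$)
$\left(-877 - 4894\right) \left(H{\left(52 \right)} + x{\left(32,-62 \right)}\right) = \left(-877 - 4894\right) \left(3 \cdot 52 - 82\right) = - 5771 \left(156 - 82\right) = \left(-5771\right) 74 = -427054$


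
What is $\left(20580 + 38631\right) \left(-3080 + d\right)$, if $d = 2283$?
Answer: $-47191167$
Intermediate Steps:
$\left(20580 + 38631\right) \left(-3080 + d\right) = \left(20580 + 38631\right) \left(-3080 + 2283\right) = 59211 \left(-797\right) = -47191167$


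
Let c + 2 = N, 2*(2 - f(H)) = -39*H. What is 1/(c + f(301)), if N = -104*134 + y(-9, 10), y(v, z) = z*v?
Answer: -2/16313 ≈ -0.00012260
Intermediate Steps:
f(H) = 2 + 39*H/2 (f(H) = 2 - (-39)*H/2 = 2 + 39*H/2)
y(v, z) = v*z
N = -14026 (N = -104*134 - 9*10 = -13936 - 90 = -14026)
c = -14028 (c = -2 - 14026 = -14028)
1/(c + f(301)) = 1/(-14028 + (2 + (39/2)*301)) = 1/(-14028 + (2 + 11739/2)) = 1/(-14028 + 11743/2) = 1/(-16313/2) = -2/16313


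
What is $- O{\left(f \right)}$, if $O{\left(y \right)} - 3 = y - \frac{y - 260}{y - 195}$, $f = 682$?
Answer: $- \frac{333173}{487} \approx -684.13$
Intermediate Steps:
$O{\left(y \right)} = 3 + y - \frac{-260 + y}{-195 + y}$ ($O{\left(y \right)} = 3 + \left(y - \frac{y - 260}{y - 195}\right) = 3 + \left(y - \frac{-260 + y}{-195 + y}\right) = 3 + y - \frac{-260 + y}{-195 + y}$)
$- O{\left(f \right)} = - \frac{-325 + 682^{2} - 131626}{-195 + 682} = - \frac{-325 + 465124 - 131626}{487} = - \frac{333173}{487}$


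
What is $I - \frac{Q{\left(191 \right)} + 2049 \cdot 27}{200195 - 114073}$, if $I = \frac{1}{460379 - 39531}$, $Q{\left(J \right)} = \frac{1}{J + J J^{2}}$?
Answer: $- \frac{48226462062913}{75075009111248} \approx -0.64238$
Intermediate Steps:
$Q{\left(J \right)} = \frac{1}{J + J^{3}}$
$I = \frac{1}{420848} \approx 2.3762 \cdot 10^{-6}$
$I - \frac{Q{\left(191 \right)} + 2049 \cdot 27}{200195 - 114073} = \frac{1}{420848} - \frac{\frac{1}{191 + 191^{3}} + 2049 \cdot 27}{200195 - 114073} = \frac{1}{420848} - \frac{\frac{1}{191 + 6967871} + 55323}{86122} = \frac{1}{420848} - \left(\frac{1}{6968062} + 55323\right) \frac{1}{86122} = \frac{1}{420848} - \frac{385494094027}{6968062} \cdot \frac{1}{86122} = \frac{1}{420848} - \frac{385494094027}{600103435564} = - \frac{48226462062913}{75075009111248}$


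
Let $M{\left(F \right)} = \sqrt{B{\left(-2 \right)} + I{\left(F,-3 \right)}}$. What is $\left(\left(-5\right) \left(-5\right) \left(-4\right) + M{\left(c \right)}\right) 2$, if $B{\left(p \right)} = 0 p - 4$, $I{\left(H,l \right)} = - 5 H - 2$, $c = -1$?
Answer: $-200 + 2 i \approx -200.0 + 2.0 i$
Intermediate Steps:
$I{\left(H,l \right)} = -2 - 5 H$
$B{\left(p \right)} = -4$ ($B{\left(p \right)} = 0 - 4 = -4$)
$M{\left(F \right)} = \sqrt{-6 - 5 F}$ ($M{\left(F \right)} = \sqrt{-4 - \left(2 + 5 F\right)} = \sqrt{-6 - 5 F}$)
$\left(\left(-5\right) \left(-5\right) \left(-4\right) + M{\left(c \right)}\right) 2 = \left(\left(-5\right) \left(-5\right) \left(-4\right) + \sqrt{-6 - -5}\right) 2 = \left(25 \left(-4\right) + \sqrt{-6 + 5}\right) 2 = \left(-100 + \sqrt{-1}\right) 2 = \left(-100 + i\right) 2 = -200 + 2 i$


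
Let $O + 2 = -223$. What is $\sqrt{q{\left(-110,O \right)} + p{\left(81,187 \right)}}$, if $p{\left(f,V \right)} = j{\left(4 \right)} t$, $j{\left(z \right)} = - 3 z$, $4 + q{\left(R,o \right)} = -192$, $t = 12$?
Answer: $2 i \sqrt{85} \approx 18.439 i$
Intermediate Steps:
$O = -225$ ($O = -2 - 223 = -225$)
$q{\left(R,o \right)} = -196$ ($q{\left(R,o \right)} = -4 - 192 = -196$)
$p{\left(f,V \right)} = -144$ ($p{\left(f,V \right)} = \left(-3\right) 4 \cdot 12 = \left(-12\right) 12 = -144$)
$\sqrt{q{\left(-110,O \right)} + p{\left(81,187 \right)}} = \sqrt{-196 - 144} = \sqrt{-340} = 2 i \sqrt{85}$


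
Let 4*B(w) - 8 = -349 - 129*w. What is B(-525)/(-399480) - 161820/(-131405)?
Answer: 6243020497/5249366940 ≈ 1.1893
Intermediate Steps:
B(w) = -341/4 - 129*w/4 (B(w) = 2 + (-349 - 129*w)/4 = 2 + (-349/4 - 129*w/4) = -341/4 - 129*w/4)
B(-525)/(-399480) - 161820/(-131405) = (-341/4 - 129/4*(-525))/(-399480) - 161820/(-131405) = (-341/4 + 67725/4)*(-1/399480) - 161820*(-1/131405) = 16846*(-1/399480) + 32364/26281 = -8423/199740 + 32364/26281 = 6243020497/5249366940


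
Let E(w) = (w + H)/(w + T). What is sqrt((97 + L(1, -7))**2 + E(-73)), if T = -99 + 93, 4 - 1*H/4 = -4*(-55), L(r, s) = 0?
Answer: 2*sqrt(14698898)/79 ≈ 97.061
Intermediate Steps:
H = -864 (H = 16 - (-16)*(-55) = 16 - 4*220 = 16 - 880 = -864)
T = -6
E(w) = (-864 + w)/(-6 + w) (E(w) = (w - 864)/(w - 6) = (-864 + w)/(-6 + w))
sqrt((97 + L(1, -7))**2 + E(-73)) = sqrt((97 + 0)**2 + (-864 - 73)/(-6 - 73)) = sqrt(97**2 - 937/(-79)) = sqrt(9409 - 1/79*(-937)) = sqrt(9409 + 937/79) = sqrt(744248/79) = 2*sqrt(14698898)/79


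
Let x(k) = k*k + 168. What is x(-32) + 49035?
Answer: 50227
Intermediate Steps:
x(k) = 168 + k² (x(k) = k² + 168 = 168 + k²)
x(-32) + 49035 = (168 + (-32)²) + 49035 = (168 + 1024) + 49035 = 1192 + 49035 = 50227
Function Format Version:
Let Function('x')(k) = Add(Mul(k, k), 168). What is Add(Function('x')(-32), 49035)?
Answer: 50227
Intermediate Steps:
Function('x')(k) = Add(168, Pow(k, 2)) (Function('x')(k) = Add(Pow(k, 2), 168) = Add(168, Pow(k, 2)))
Add(Function('x')(-32), 49035) = Add(Add(168, Pow(-32, 2)), 49035) = Add(Add(168, 1024), 49035) = Add(1192, 49035) = 50227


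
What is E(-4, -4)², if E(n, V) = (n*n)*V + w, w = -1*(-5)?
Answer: 3481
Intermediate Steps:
w = 5
E(n, V) = 5 + V*n² (E(n, V) = (n*n)*V + 5 = n²*V + 5 = V*n² + 5 = 5 + V*n²)
E(-4, -4)² = (5 - 4*(-4)²)² = (5 - 4*16)² = (5 - 64)² = (-59)² = 3481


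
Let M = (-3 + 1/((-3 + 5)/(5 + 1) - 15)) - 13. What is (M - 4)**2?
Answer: 779689/1936 ≈ 402.73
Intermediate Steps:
M = -707/44 (M = (-3 + 1/(2/6 - 15)) - 13 = (-3 + 1/((1/6)*2 - 15)) - 13 = (-3 + 1/(1/3 - 15)) - 13 = (-3 + 1/(-44/3)) - 13 = (-3 - 3/44) - 13 = -135/44 - 13 = -707/44 ≈ -16.068)
(M - 4)**2 = (-707/44 - 4)**2 = (-883/44)**2 = 779689/1936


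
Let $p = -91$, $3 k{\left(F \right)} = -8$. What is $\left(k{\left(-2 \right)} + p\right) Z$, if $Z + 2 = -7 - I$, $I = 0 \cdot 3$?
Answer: $843$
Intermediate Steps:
$I = 0$
$k{\left(F \right)} = - \frac{8}{3}$ ($k{\left(F \right)} = \frac{1}{3} \left(-8\right) = - \frac{8}{3}$)
$Z = -9$ ($Z = -2 - 7 = -9$)
$\left(k{\left(-2 \right)} + p\right) Z = \left(- \frac{8}{3} - 91\right) \left(-9\right) = \left(- \frac{281}{3}\right) \left(-9\right) = 843$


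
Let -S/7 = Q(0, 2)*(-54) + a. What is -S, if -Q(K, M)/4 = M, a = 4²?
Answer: 3136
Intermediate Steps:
a = 16
Q(K, M) = -4*M
S = -3136 (S = -7*(-4*2*(-54) + 16) = -7*(-8*(-54) + 16) = -7*(432 + 16) = -7*448 = -3136)
-S = -1*(-3136) = 3136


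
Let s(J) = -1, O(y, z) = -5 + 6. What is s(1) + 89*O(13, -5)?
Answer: 88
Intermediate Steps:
O(y, z) = 1
s(1) + 89*O(13, -5) = -1 + 89*1 = -1 + 89 = 88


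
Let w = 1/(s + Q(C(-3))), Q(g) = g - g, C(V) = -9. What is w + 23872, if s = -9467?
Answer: 225996223/9467 ≈ 23872.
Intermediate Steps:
Q(g) = 0
w = -1/9467 (w = 1/(-9467 + 0) = 1/(-9467) = -1/9467 ≈ -0.00010563)
w + 23872 = -1/9467 + 23872 = 225996223/9467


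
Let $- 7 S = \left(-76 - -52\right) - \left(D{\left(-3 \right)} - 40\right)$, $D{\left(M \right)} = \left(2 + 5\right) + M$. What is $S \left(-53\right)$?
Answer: $\frac{636}{7} \approx 90.857$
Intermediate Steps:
$D{\left(M \right)} = 7 + M$
$S = - \frac{12}{7}$ ($S = - \frac{\left(-76 - -52\right) - \left(\left(7 - 3\right) - 40\right)}{7} = - \frac{\left(-76 + 52\right) - \left(4 - 40\right)}{7} = - \frac{-24 - -36}{7} = - \frac{-24 + 36}{7} = \left(- \frac{1}{7}\right) 12 = - \frac{12}{7} \approx -1.7143$)
$S \left(-53\right) = \left(- \frac{12}{7}\right) \left(-53\right) = \frac{636}{7}$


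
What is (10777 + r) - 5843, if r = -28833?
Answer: -23899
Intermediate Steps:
(10777 + r) - 5843 = (10777 - 28833) - 5843 = -18056 - 5843 = -23899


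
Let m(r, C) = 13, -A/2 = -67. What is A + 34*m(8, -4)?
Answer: 576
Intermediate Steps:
A = 134 (A = -2*(-67) = 134)
A + 34*m(8, -4) = 134 + 34*13 = 134 + 442 = 576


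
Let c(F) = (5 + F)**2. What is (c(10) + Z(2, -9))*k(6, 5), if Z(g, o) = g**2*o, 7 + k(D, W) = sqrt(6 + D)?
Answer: -1323 + 378*sqrt(3) ≈ -668.29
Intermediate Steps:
k(D, W) = -7 + sqrt(6 + D)
Z(g, o) = o*g**2
(c(10) + Z(2, -9))*k(6, 5) = ((5 + 10)**2 - 9*2**2)*(-7 + sqrt(6 + 6)) = (15**2 - 9*4)*(-7 + sqrt(12)) = (225 - 36)*(-7 + 2*sqrt(3)) = 189*(-7 + 2*sqrt(3)) = -1323 + 378*sqrt(3)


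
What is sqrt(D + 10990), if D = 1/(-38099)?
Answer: sqrt(15952356434891)/38099 ≈ 104.83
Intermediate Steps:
D = -1/38099 ≈ -2.6247e-5
sqrt(D + 10990) = sqrt(-1/38099 + 10990) = sqrt(418708009/38099) = sqrt(15952356434891)/38099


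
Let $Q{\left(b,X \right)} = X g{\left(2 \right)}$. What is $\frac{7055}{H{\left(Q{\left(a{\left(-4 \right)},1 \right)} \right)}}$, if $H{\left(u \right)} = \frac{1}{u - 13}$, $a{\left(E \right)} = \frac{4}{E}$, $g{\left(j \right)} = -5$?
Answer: $-126990$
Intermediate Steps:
$Q{\left(b,X \right)} = - 5 X$ ($Q{\left(b,X \right)} = X \left(-5\right) = - 5 X$)
$H{\left(u \right)} = \frac{1}{-13 + u}$
$\frac{7055}{H{\left(Q{\left(a{\left(-4 \right)},1 \right)} \right)}} = \frac{7055}{\frac{1}{-13 - 5}} = \frac{7055}{\frac{1}{-18}} = \frac{7055}{- \frac{1}{18}} = 7055 \left(-18\right) = -126990$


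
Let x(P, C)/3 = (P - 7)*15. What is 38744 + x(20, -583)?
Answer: 39329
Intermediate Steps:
x(P, C) = -315 + 45*P (x(P, C) = 3*((P - 7)*15) = 3*((-7 + P)*15) = 3*(-105 + 15*P) = -315 + 45*P)
38744 + x(20, -583) = 38744 + (-315 + 45*20) = 38744 + (-315 + 900) = 38744 + 585 = 39329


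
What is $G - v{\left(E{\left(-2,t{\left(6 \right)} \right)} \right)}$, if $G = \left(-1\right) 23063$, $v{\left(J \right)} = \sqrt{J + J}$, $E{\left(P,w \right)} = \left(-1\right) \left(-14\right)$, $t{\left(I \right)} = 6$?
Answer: $-23063 - 2 \sqrt{7} \approx -23068.0$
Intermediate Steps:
$E{\left(P,w \right)} = 14$
$v{\left(J \right)} = \sqrt{2} \sqrt{J}$ ($v{\left(J \right)} = \sqrt{2 J} = \sqrt{2} \sqrt{J}$)
$G = -23063$
$G - v{\left(E{\left(-2,t{\left(6 \right)} \right)} \right)} = -23063 - \sqrt{2} \sqrt{14} = -23063 - 2 \sqrt{7}$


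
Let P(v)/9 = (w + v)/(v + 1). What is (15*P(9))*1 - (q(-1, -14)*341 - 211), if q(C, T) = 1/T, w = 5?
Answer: 5941/14 ≈ 424.36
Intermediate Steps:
P(v) = 9*(5 + v)/(1 + v) (P(v) = 9*((5 + v)/(v + 1)) = 9*((5 + v)/(1 + v)) = 9*(5 + v)/(1 + v))
(15*P(9))*1 - (q(-1, -14)*341 - 211) = (15*(9*(5 + 9)/(1 + 9)))*1 - (341/(-14) - 211) = (15*(9*14/10))*1 - (-1/14*341 - 211) = (15*(9*(1/10)*14))*1 - (-341/14 - 211) = (15*(63/5))*1 - 1*(-3295/14) = 189*1 + 3295/14 = 189 + 3295/14 = 5941/14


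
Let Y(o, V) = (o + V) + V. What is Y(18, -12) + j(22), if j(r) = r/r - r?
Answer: -27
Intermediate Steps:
Y(o, V) = o + 2*V (Y(o, V) = (V + o) + V = o + 2*V)
j(r) = 1 - r
Y(18, -12) + j(22) = (18 + 2*(-12)) + (1 - 1*22) = (18 - 24) + (1 - 22) = -6 - 21 = -27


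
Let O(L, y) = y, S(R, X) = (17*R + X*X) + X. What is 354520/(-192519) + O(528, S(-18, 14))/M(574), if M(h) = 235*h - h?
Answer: -1323227504/718288389 ≈ -1.8422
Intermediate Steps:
S(R, X) = X + X² + 17*R (S(R, X) = (17*R + X²) + X = (X² + 17*R) + X = X + X² + 17*R)
M(h) = 234*h
354520/(-192519) + O(528, S(-18, 14))/M(574) = 354520/(-192519) + (14 + 14² + 17*(-18))/((234*574)) = 354520*(-1/192519) + (14 + 196 - 306)/134316 = -354520/192519 - 96*1/134316 = -354520/192519 - 8/11193 = -1323227504/718288389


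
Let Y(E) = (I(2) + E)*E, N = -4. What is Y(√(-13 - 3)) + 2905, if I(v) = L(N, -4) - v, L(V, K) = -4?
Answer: 2889 - 24*I ≈ 2889.0 - 24.0*I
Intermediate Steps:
I(v) = -4 - v
Y(E) = E*(-6 + E) (Y(E) = ((-4 - 1*2) + E)*E = ((-4 - 2) + E)*E = (-6 + E)*E = E*(-6 + E))
Y(√(-13 - 3)) + 2905 = √(-13 - 3)*(-6 + √(-13 - 3)) + 2905 = √(-16)*(-6 + √(-16)) + 2905 = (4*I)*(-6 + 4*I) + 2905 = 4*I*(-6 + 4*I) + 2905 = 2905 + 4*I*(-6 + 4*I)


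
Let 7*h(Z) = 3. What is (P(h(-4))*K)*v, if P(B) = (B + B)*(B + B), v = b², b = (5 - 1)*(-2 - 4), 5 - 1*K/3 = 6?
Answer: -62208/49 ≈ -1269.6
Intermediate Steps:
K = -3 (K = 15 - 3*6 = 15 - 18 = -3)
h(Z) = 3/7 (h(Z) = (⅐)*3 = 3/7)
b = -24 (b = 4*(-6) = -24)
v = 576 (v = (-24)² = 576)
P(B) = 4*B² (P(B) = (2*B)*(2*B) = 4*B²)
(P(h(-4))*K)*v = ((4*(3/7)²)*(-3))*576 = ((4*(9/49))*(-3))*576 = ((36/49)*(-3))*576 = -108/49*576 = -62208/49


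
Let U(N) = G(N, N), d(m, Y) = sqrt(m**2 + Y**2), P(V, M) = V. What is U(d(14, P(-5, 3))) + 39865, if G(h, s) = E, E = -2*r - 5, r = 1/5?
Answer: 199298/5 ≈ 39860.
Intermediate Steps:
r = 1/5 ≈ 0.20000
d(m, Y) = sqrt(Y**2 + m**2)
E = -27/5 (E = -2*1/5 - 5 = -2/5 - 5 = -27/5 ≈ -5.4000)
G(h, s) = -27/5
U(N) = -27/5
U(d(14, P(-5, 3))) + 39865 = -27/5 + 39865 = 199298/5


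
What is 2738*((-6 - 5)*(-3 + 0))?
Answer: 90354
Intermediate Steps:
2738*((-6 - 5)*(-3 + 0)) = 2738*(-11*(-3)) = 2738*33 = 90354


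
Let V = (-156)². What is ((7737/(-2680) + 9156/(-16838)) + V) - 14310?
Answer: 226138429077/22562920 ≈ 10023.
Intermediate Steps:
V = 24336
((7737/(-2680) + 9156/(-16838)) + V) - 14310 = ((7737/(-2680) + 9156/(-16838)) + 24336) - 14310 = ((7737*(-1/2680) + 9156*(-1/16838)) + 24336) - 14310 = ((-7737/2680 - 4578/8419) + 24336) - 14310 = (-77406843/22562920 + 24336) - 14310 = 549013814277/22562920 - 14310 = 226138429077/22562920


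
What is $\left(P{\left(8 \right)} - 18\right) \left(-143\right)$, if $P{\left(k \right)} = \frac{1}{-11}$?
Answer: $2587$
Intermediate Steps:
$P{\left(k \right)} = - \frac{1}{11}$
$\left(P{\left(8 \right)} - 18\right) \left(-143\right) = \left(- \frac{1}{11} - 18\right) \left(-143\right) = \left(- \frac{199}{11}\right) \left(-143\right) = 2587$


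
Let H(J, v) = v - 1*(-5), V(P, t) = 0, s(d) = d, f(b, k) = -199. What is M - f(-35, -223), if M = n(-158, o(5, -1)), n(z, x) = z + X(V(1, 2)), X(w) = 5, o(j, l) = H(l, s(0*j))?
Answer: 46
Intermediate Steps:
H(J, v) = 5 + v (H(J, v) = v + 5 = 5 + v)
o(j, l) = 5 (o(j, l) = 5 + 0*j = 5 + 0 = 5)
n(z, x) = 5 + z (n(z, x) = z + 5 = 5 + z)
M = -153 (M = 5 - 158 = -153)
M - f(-35, -223) = -153 - 1*(-199) = -153 + 199 = 46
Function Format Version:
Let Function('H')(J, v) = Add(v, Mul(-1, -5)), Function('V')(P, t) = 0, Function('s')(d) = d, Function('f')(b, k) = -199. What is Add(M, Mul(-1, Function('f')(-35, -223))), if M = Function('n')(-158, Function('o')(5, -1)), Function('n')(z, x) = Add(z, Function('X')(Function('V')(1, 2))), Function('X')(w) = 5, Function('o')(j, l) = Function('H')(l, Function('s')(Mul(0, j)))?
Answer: 46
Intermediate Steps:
Function('H')(J, v) = Add(5, v) (Function('H')(J, v) = Add(v, 5) = Add(5, v))
Function('o')(j, l) = 5 (Function('o')(j, l) = Add(5, Mul(0, j)) = Add(5, 0) = 5)
Function('n')(z, x) = Add(5, z) (Function('n')(z, x) = Add(z, 5) = Add(5, z))
M = -153 (M = Add(5, -158) = -153)
Add(M, Mul(-1, Function('f')(-35, -223))) = Add(-153, Mul(-1, -199)) = Add(-153, 199) = 46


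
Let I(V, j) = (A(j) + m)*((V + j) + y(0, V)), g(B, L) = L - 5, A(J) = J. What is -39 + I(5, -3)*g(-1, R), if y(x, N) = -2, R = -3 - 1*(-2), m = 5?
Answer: -39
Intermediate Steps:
R = -1 (R = -3 + 2 = -1)
g(B, L) = -5 + L
I(V, j) = (5 + j)*(-2 + V + j) (I(V, j) = (j + 5)*((V + j) - 2) = (5 + j)*(-2 + V + j))
-39 + I(5, -3)*g(-1, R) = -39 + (-10 + (-3)² + 3*(-3) + 5*5 + 5*(-3))*(-5 - 1) = -39 + (-10 + 9 - 9 + 25 - 15)*(-6) = -39 + 0*(-6) = -39 + 0 = -39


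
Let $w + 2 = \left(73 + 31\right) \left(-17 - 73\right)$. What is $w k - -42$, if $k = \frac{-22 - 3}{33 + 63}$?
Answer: $\frac{119041}{48} \approx 2480.0$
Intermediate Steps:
$k = - \frac{25}{96} \approx -0.26042$
$w = -9362$ ($w = -2 + \left(73 + 31\right) \left(-17 - 73\right) = -2 + 104 \left(-90\right) = -2 - 9360 = -9362$)
$w k - -42 = \left(-9362\right) \left(- \frac{25}{96}\right) - -42 = \frac{117025}{48} + \left(-26 + 68\right) = \frac{117025}{48} + 42 = \frac{119041}{48}$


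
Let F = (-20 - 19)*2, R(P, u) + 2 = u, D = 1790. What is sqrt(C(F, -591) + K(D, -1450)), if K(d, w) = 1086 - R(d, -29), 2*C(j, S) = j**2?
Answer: sqrt(4159) ≈ 64.490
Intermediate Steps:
R(P, u) = -2 + u
F = -78 (F = -39*2 = -78)
C(j, S) = j**2/2
K(d, w) = 1117 (K(d, w) = 1086 - (-2 - 29) = 1086 - 1*(-31) = 1086 + 31 = 1117)
sqrt(C(F, -591) + K(D, -1450)) = sqrt((1/2)*(-78)**2 + 1117) = sqrt((1/2)*6084 + 1117) = sqrt(3042 + 1117) = sqrt(4159)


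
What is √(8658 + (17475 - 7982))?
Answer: √18151 ≈ 134.73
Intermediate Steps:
√(8658 + (17475 - 7982)) = √(8658 + 9493) = √18151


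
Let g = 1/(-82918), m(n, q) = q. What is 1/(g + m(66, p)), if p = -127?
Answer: -82918/10530587 ≈ -0.0078740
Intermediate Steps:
g = -1/82918 ≈ -1.2060e-5
1/(g + m(66, p)) = 1/(-1/82918 - 127) = 1/(-10530587/82918) = -82918/10530587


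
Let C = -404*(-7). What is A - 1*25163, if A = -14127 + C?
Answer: -36462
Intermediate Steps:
C = 2828
A = -11299 (A = -14127 + 2828 = -11299)
A - 1*25163 = -11299 - 1*25163 = -11299 - 25163 = -36462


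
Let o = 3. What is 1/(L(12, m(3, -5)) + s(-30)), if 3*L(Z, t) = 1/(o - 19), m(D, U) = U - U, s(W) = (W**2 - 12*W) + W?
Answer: 48/59039 ≈ 0.00081302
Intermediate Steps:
s(W) = W**2 - 11*W
m(D, U) = 0
L(Z, t) = -1/48 (L(Z, t) = 1/(3*(3 - 19)) = (1/3)/(-16) = (1/3)*(-1/16) = -1/48)
1/(L(12, m(3, -5)) + s(-30)) = 1/(-1/48 - 30*(-11 - 30)) = 1/(-1/48 - 30*(-41)) = 1/(-1/48 + 1230) = 1/(59039/48) = 48/59039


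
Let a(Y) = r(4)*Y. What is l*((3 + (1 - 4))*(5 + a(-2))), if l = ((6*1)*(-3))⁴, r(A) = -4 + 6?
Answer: 0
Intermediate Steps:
r(A) = 2
a(Y) = 2*Y
l = 104976 (l = (6*(-3))⁴ = (-18)⁴ = 104976)
l*((3 + (1 - 4))*(5 + a(-2))) = 104976*((3 + (1 - 4))*(5 + 2*(-2))) = 104976*((3 - 3)*(5 - 4)) = 104976*(0*1) = 104976*0 = 0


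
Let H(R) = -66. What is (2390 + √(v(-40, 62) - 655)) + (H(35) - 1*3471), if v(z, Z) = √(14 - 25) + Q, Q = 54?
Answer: -1147 + √(-601 + I*√11) ≈ -1146.9 + 24.515*I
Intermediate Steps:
v(z, Z) = 54 + I*√11 (v(z, Z) = √(14 - 25) + 54 = √(-11) + 54 = I*√11 + 54 = 54 + I*√11)
(2390 + √(v(-40, 62) - 655)) + (H(35) - 1*3471) = (2390 + √((54 + I*√11) - 655)) + (-66 - 1*3471) = (2390 + √(-601 + I*√11)) + (-66 - 3471) = (2390 + √(-601 + I*√11)) - 3537 = -1147 + √(-601 + I*√11)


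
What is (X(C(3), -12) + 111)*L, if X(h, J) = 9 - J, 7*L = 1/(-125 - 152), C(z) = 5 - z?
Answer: -132/1939 ≈ -0.068076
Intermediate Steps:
L = -1/1939 (L = 1/(7*(-125 - 152)) = (⅐)/(-277) = (⅐)*(-1/277) = -1/1939 ≈ -0.00051573)
(X(C(3), -12) + 111)*L = ((9 - 1*(-12)) + 111)*(-1/1939) = ((9 + 12) + 111)*(-1/1939) = (21 + 111)*(-1/1939) = 132*(-1/1939) = -132/1939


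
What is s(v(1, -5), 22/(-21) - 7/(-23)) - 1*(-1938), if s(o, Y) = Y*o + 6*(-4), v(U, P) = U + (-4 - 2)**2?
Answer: 911179/483 ≈ 1886.5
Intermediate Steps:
v(U, P) = 36 + U (v(U, P) = U + (-6)**2 = U + 36 = 36 + U)
s(o, Y) = -24 + Y*o (s(o, Y) = Y*o - 24 = -24 + Y*o)
s(v(1, -5), 22/(-21) - 7/(-23)) - 1*(-1938) = (-24 + (22/(-21) - 7/(-23))*(36 + 1)) - 1*(-1938) = (-24 + (22*(-1/21) - 7*(-1/23))*37) + 1938 = (-24 + (-22/21 + 7/23)*37) + 1938 = (-24 - 359/483*37) + 1938 = (-24 - 13283/483) + 1938 = -24875/483 + 1938 = 911179/483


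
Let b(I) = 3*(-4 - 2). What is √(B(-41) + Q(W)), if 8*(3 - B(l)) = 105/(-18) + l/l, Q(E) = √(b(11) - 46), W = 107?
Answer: √(519 + 1152*I)/12 ≈ 2.4878 + 1.6078*I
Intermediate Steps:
b(I) = -18 (b(I) = 3*(-6) = -18)
Q(E) = 8*I (Q(E) = √(-18 - 46) = √(-64) = 8*I)
B(l) = 173/48 (B(l) = 3 - (105/(-18) + l/l)/8 = 3 - (105*(-1/18) + 1)/8 = 3 - (-35/6 + 1)/8 = 3 - ⅛*(-29/6) = 3 + 29/48 = 173/48)
√(B(-41) + Q(W)) = √(173/48 + 8*I)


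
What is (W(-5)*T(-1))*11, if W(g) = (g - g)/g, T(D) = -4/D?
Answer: 0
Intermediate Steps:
W(g) = 0 (W(g) = 0/g = 0)
(W(-5)*T(-1))*11 = (0*(-4/(-1)))*11 = (0*(-4*(-1)))*11 = (0*4)*11 = 0*11 = 0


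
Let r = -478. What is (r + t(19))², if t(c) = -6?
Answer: 234256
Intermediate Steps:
(r + t(19))² = (-478 - 6)² = (-484)² = 234256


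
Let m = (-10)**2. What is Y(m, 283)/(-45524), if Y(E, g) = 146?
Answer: -73/22762 ≈ -0.0032071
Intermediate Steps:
m = 100
Y(m, 283)/(-45524) = 146/(-45524) = 146*(-1/45524) = -73/22762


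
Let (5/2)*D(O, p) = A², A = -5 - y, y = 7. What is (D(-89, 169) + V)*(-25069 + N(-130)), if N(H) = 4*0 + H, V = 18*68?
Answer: -161475192/5 ≈ -3.2295e+7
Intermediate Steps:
A = -12 (A = -5 - 1*7 = -5 - 7 = -12)
D(O, p) = 288/5 (D(O, p) = (⅖)*(-12)² = (⅖)*144 = 288/5)
V = 1224
N(H) = H (N(H) = 0 + H = H)
(D(-89, 169) + V)*(-25069 + N(-130)) = (288/5 + 1224)*(-25069 - 130) = (6408/5)*(-25199) = -161475192/5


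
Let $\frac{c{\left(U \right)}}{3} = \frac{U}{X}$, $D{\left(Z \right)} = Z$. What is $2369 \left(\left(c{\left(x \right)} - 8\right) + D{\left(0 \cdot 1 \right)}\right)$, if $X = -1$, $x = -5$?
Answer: $16583$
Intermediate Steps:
$c{\left(U \right)} = - 3 U$ ($c{\left(U \right)} = 3 \frac{U}{-1} = 3 U \left(-1\right) = 3 \left(- U\right) = - 3 U$)
$2369 \left(\left(c{\left(x \right)} - 8\right) + D{\left(0 \cdot 1 \right)}\right) = 2369 \left(\left(\left(-3\right) \left(-5\right) - 8\right) + 0 \cdot 1\right) = 2369 \left(\left(15 - 8\right) + 0\right) = 2369 \left(7 + 0\right) = 2369 \cdot 7 = 16583$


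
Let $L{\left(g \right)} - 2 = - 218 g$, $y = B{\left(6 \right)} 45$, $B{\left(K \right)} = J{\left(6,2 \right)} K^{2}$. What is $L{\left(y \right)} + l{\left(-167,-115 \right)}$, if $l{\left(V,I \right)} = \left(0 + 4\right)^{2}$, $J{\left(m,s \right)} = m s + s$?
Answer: $-4944222$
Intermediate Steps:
$J{\left(m,s \right)} = s + m s$
$B{\left(K \right)} = 14 K^{2}$ ($B{\left(K \right)} = 2 \left(1 + 6\right) K^{2} = 2 \cdot 7 K^{2} = 14 K^{2}$)
$y = 22680$ ($y = 14 \cdot 6^{2} \cdot 45 = 14 \cdot 36 \cdot 45 = 504 \cdot 45 = 22680$)
$L{\left(g \right)} = 2 - 218 g$
$l{\left(V,I \right)} = 16$ ($l{\left(V,I \right)} = 4^{2} = 16$)
$L{\left(y \right)} + l{\left(-167,-115 \right)} = \left(2 - 4944240\right) + 16 = -4944238 + 16 = -4944222$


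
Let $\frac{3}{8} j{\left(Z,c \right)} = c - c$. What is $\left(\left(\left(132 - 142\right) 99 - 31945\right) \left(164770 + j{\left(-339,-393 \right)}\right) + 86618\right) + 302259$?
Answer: $-5426311073$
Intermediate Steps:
$j{\left(Z,c \right)} = 0$ ($j{\left(Z,c \right)} = \frac{8 \left(c - c\right)}{3} = \frac{8}{3} \cdot 0 = 0$)
$\left(\left(\left(132 - 142\right) 99 - 31945\right) \left(164770 + j{\left(-339,-393 \right)}\right) + 86618\right) + 302259 = \left(\left(\left(132 - 142\right) 99 - 31945\right) \left(164770 + 0\right) + 86618\right) + 302259 = \left(\left(\left(-10\right) 99 - 31945\right) 164770 + 86618\right) + 302259 = \left(\left(-990 - 31945\right) 164770 + 86618\right) + 302259 = \left(\left(-32935\right) 164770 + 86618\right) + 302259 = \left(-5426699950 + 86618\right) + 302259 = -5426613332 + 302259 = -5426311073$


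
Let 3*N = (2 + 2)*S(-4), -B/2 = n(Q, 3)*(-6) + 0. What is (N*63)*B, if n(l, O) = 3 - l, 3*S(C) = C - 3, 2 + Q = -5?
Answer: -23520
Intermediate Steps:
Q = -7 (Q = -2 - 5 = -7)
S(C) = -1 + C/3 (S(C) = (C - 3)/3 = (-3 + C)/3 = -1 + C/3)
B = 120 (B = -2*((3 - 1*(-7))*(-6) + 0) = -2*((3 + 7)*(-6) + 0) = -2*(10*(-6) + 0) = -2*(-60 + 0) = -2*(-60) = 120)
N = -28/9 (N = ((2 + 2)*(-1 + (1/3)*(-4)))/3 = (4*(-1 - 4/3))/3 = (4*(-7/3))/3 = (1/3)*(-28/3) = -28/9 ≈ -3.1111)
(N*63)*B = -28/9*63*120 = -196*120 = -23520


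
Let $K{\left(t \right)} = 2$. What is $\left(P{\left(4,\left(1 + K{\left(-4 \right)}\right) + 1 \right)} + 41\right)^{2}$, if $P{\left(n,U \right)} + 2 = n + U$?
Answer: $2209$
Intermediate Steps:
$P{\left(n,U \right)} = -2 + U + n$ ($P{\left(n,U \right)} = -2 + \left(n + U\right) = -2 + \left(U + n\right) = -2 + U + n$)
$\left(P{\left(4,\left(1 + K{\left(-4 \right)}\right) + 1 \right)} + 41\right)^{2} = \left(\left(-2 + \left(\left(1 + 2\right) + 1\right) + 4\right) + 41\right)^{2} = \left(\left(-2 + \left(3 + 1\right) + 4\right) + 41\right)^{2} = \left(\left(-2 + 4 + 4\right) + 41\right)^{2} = \left(6 + 41\right)^{2} = 47^{2} = 2209$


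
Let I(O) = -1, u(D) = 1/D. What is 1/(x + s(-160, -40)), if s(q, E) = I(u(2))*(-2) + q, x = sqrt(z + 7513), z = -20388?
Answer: -158/37839 - 5*I*sqrt(515)/37839 ≈ -0.0041756 - 0.0029987*I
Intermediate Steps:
x = 5*I*sqrt(515) (x = sqrt(-20388 + 7513) = sqrt(-12875) = 5*I*sqrt(515) ≈ 113.47*I)
s(q, E) = 2 + q (s(q, E) = -1*(-2) + q = 2 + q)
1/(x + s(-160, -40)) = 1/(5*I*sqrt(515) + (2 - 160)) = 1/(5*I*sqrt(515) - 158) = 1/(-158 + 5*I*sqrt(515))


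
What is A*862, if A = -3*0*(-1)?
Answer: 0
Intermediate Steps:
A = 0 (A = 0*(-1) = 0)
A*862 = 0*862 = 0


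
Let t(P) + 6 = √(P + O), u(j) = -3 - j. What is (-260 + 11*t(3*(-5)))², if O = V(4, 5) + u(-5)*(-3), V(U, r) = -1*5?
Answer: 103130 - 7172*I*√26 ≈ 1.0313e+5 - 36570.0*I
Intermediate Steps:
V(U, r) = -5
O = -11 (O = -5 + (-3 - 1*(-5))*(-3) = -5 + (-3 + 5)*(-3) = -5 + 2*(-3) = -5 - 6 = -11)
t(P) = -6 + √(-11 + P) (t(P) = -6 + √(P - 11) = -6 + √(-11 + P))
(-260 + 11*t(3*(-5)))² = (-260 + 11*(-6 + √(-11 + 3*(-5))))² = (-260 + 11*(-6 + √(-11 - 15)))² = (-260 + 11*(-6 + √(-26)))² = (-260 + 11*(-6 + I*√26))² = (-260 + (-66 + 11*I*√26))² = (-326 + 11*I*√26)²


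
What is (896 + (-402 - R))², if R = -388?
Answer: 777924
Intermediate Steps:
(896 + (-402 - R))² = (896 + (-402 - 1*(-388)))² = (896 + (-402 + 388))² = (896 - 14)² = 882² = 777924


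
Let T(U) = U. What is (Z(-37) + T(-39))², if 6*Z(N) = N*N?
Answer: 1288225/36 ≈ 35784.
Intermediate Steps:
Z(N) = N²/6 (Z(N) = (N*N)/6 = N²/6)
(Z(-37) + T(-39))² = ((⅙)*(-37)² - 39)² = ((⅙)*1369 - 39)² = (1369/6 - 39)² = (1135/6)² = 1288225/36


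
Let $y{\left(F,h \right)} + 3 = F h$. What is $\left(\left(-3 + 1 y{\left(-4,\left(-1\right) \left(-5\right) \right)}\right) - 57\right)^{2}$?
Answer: $6889$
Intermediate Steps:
$y{\left(F,h \right)} = -3 + F h$
$\left(\left(-3 + 1 y{\left(-4,\left(-1\right) \left(-5\right) \right)}\right) - 57\right)^{2} = \left(\left(-3 + 1 \left(-3 - 4 \left(\left(-1\right) \left(-5\right)\right)\right)\right) - 57\right)^{2} = \left(\left(-3 + 1 \left(-3 - 20\right)\right) - 57\right)^{2} = \left(\left(-3 + 1 \left(-23\right)\right) - 57\right)^{2} = \left(\left(-3 - 23\right) - 57\right)^{2} = \left(-26 - 57\right)^{2} = \left(-83\right)^{2} = 6889$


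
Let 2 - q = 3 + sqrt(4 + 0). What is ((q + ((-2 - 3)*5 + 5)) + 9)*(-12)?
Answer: 168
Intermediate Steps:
q = -3 (q = 2 - (3 + sqrt(4 + 0)) = 2 - (3 + sqrt(4)) = 2 - (3 + 2) = 2 - 1*5 = 2 - 5 = -3)
((q + ((-2 - 3)*5 + 5)) + 9)*(-12) = ((-3 + ((-2 - 3)*5 + 5)) + 9)*(-12) = ((-3 + (-5*5 + 5)) + 9)*(-12) = ((-3 + (-25 + 5)) + 9)*(-12) = ((-3 - 20) + 9)*(-12) = (-23 + 9)*(-12) = -14*(-12) = 168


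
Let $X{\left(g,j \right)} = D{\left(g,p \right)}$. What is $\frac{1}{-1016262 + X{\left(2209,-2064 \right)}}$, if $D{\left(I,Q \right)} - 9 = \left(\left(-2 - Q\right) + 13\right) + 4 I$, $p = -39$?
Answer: $- \frac{1}{1007367} \approx -9.9269 \cdot 10^{-7}$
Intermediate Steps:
$D{\left(I,Q \right)} = 20 - Q + 4 I$ ($D{\left(I,Q \right)} = 9 + \left(\left(\left(-2 - Q\right) + 13\right) + 4 I\right) = 9 - \left(-11 + Q - 4 I\right) = 9 + \left(11 - Q + 4 I\right) = 20 - Q + 4 I$)
$X{\left(g,j \right)} = 59 + 4 g$ ($X{\left(g,j \right)} = 20 - -39 + 4 g = 20 + 39 + 4 g = 59 + 4 g$)
$\frac{1}{-1016262 + X{\left(2209,-2064 \right)}} = \frac{1}{-1016262 + \left(59 + 4 \cdot 2209\right)} = \frac{1}{-1016262 + \left(59 + 8836\right)} = \frac{1}{-1016262 + 8895} = \frac{1}{-1007367} = - \frac{1}{1007367}$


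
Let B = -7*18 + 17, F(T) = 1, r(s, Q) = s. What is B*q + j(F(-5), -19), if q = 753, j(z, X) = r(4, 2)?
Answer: -82073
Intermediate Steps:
j(z, X) = 4
B = -109 (B = -126 + 17 = -109)
B*q + j(F(-5), -19) = -109*753 + 4 = -82077 + 4 = -82073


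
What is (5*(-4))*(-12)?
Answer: 240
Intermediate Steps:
(5*(-4))*(-12) = -20*(-12) = 240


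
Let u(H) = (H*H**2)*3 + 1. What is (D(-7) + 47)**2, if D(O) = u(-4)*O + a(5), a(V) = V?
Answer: 1929321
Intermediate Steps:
u(H) = 1 + 3*H**3 (u(H) = H**3*3 + 1 = 3*H**3 + 1 = 1 + 3*H**3)
D(O) = 5 - 191*O (D(O) = (1 + 3*(-4)**3)*O + 5 = (1 + 3*(-64))*O + 5 = (1 - 192)*O + 5 = -191*O + 5 = 5 - 191*O)
(D(-7) + 47)**2 = ((5 - 191*(-7)) + 47)**2 = ((5 + 1337) + 47)**2 = (1342 + 47)**2 = 1389**2 = 1929321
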